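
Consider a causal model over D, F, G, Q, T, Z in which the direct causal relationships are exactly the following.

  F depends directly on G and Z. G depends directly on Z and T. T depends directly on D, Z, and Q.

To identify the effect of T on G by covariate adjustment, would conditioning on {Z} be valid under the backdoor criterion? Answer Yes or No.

Backdoor paths from T to G (paths whose first edge points into T):
  P1: T <- Z -> G
  P2: T <- Z -> F <- G
Condition 1 (no descendant of T in the set): holds — descendants of T are {F, G}; none are in {Z}.
Condition 2 (every backdoor path blocked by {Z}):
  P1: blocked at fork node Z ∈ conditioning set.
  P2: blocked at fork node Z ∈ conditioning set.
{Z} satisfies the backdoor criterion.

Yes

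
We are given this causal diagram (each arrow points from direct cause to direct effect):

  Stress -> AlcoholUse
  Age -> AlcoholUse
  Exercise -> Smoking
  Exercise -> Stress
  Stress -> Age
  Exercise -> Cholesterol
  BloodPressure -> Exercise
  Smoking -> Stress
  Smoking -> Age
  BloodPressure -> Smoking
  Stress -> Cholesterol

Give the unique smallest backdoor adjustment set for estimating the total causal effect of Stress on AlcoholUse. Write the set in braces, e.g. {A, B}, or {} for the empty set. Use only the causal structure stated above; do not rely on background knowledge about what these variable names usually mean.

Variables eligible for adjustment (non-descendants of Stress, excluding Stress and AlcoholUse): {BloodPressure, Exercise, Smoking}.
Backdoor paths from Stress to AlcoholUse:
  P1: Stress <- Exercise <- BloodPressure -> Smoking -> Age -> AlcoholUse
  P2: Stress <- Exercise -> Smoking -> Age -> AlcoholUse
  P3: Stress <- Smoking -> Age -> AlcoholUse
The empty set is not sufficient: P1 (Stress <- Exercise <- BloodPressure -> Smoking -> Age -> AlcoholUse) has no collider blocking it and no conditioned non-collider, so it is open.
Try {Smoking}:
  P1: blocked at chain node Smoking ∈ conditioning set.
  P2: blocked at chain node Smoking ∈ conditioning set.
  P3: blocked at fork node Smoking ∈ conditioning set.
{Smoking} contains no descendant of Stress and blocks every backdoor path.
No other singleton works — e.g. {BloodPressure} leaves P2 open — so {Smoking} is the unique smallest valid adjustment set.

{Smoking}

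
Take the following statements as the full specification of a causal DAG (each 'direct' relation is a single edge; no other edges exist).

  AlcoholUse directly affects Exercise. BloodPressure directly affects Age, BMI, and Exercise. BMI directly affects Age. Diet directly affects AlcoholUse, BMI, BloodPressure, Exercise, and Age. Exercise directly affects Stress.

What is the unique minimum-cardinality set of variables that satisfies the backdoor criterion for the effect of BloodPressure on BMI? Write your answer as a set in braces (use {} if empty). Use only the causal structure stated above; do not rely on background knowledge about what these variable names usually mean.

{Diet}

Variables eligible for adjustment (non-descendants of BloodPressure, excluding BloodPressure and BMI): {AlcoholUse, Diet}.
Backdoor paths from BloodPressure to BMI:
  P1: BloodPressure <- Diet -> BMI
  P2: BloodPressure <- Diet -> Age <- BMI
The empty set is not sufficient: P1 (BloodPressure <- Diet -> BMI) has no collider blocking it and no conditioned non-collider, so it is open.
Try {Diet}:
  P1: blocked at fork node Diet ∈ conditioning set.
  P2: blocked at fork node Diet ∈ conditioning set.
{Diet} contains no descendant of BloodPressure and blocks every backdoor path.
No other singleton works — e.g. {AlcoholUse} leaves P1 open — so {Diet} is the unique smallest valid adjustment set.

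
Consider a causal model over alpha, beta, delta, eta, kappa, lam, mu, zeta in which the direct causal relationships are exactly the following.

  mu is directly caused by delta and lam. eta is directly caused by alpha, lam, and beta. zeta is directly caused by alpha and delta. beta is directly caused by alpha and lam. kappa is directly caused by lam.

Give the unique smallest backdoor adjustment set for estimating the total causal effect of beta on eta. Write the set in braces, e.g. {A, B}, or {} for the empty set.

{alpha, lam}

Variables eligible for adjustment (non-descendants of beta, excluding beta and eta): {alpha, delta, kappa, lam, mu, zeta}.
Backdoor paths from beta to eta:
  P1: beta <- lam -> mu <- delta -> zeta <- alpha -> eta
  P2: beta <- lam -> eta
  P3: beta <- alpha -> zeta <- delta -> mu <- lam -> eta
  P4: beta <- alpha -> eta
The empty set is not sufficient: P2 (beta <- lam -> eta) has no collider blocking it and no conditioned non-collider, so it is open.
Try {alpha, lam}:
  P1: blocked at fork node lam ∈ conditioning set.
  P2: blocked at fork node lam ∈ conditioning set.
  P3: blocked at fork node alpha ∈ conditioning set.
  P4: blocked at fork node alpha ∈ conditioning set.
{alpha, lam} contains no descendant of beta and blocks every backdoor path.
Every element of {alpha, lam} is needed (dropping alpha leaves P4 open; dropping lam leaves P2 open), so no proper subset is valid.
Among all size-2 subsets of the eligible variables, only {alpha, lam} blocks every backdoor path, so it is the unique smallest valid adjustment set.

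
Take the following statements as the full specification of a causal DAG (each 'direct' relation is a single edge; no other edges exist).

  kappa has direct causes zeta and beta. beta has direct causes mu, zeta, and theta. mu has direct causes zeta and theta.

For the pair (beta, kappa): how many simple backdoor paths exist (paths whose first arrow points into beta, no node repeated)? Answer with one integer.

A backdoor path from beta to kappa is any simple undirected path whose first edge points into beta (i.e. leaves beta via a parent).
Parents of beta: {mu, theta, zeta}.
Enumerating:
  P1: beta <- theta -> mu <- zeta -> kappa
  P2: beta <- zeta -> kappa
  P3: beta <- mu <- zeta -> kappa
That exhausts the simple backdoor paths. Count: 3.

3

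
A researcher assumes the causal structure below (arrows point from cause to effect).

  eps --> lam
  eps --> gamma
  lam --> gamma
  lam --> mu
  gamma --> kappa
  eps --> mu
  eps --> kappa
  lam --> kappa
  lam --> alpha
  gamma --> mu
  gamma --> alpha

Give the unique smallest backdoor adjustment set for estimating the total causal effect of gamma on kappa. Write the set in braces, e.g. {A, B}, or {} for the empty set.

Variables eligible for adjustment (non-descendants of gamma, excluding gamma and kappa): {eps, lam}.
Backdoor paths from gamma to kappa:
  P1: gamma <- eps -> lam -> kappa
  P2: gamma <- eps -> mu <- lam -> kappa
  P3: gamma <- eps -> kappa
  P4: gamma <- lam <- eps -> kappa
  P5: gamma <- lam -> mu <- eps -> kappa
  P6: gamma <- lam -> kappa
The empty set is not sufficient: P1 (gamma <- eps -> lam -> kappa) has no collider blocking it and no conditioned non-collider, so it is open.
Try {eps, lam}:
  P1: blocked at fork node eps ∈ conditioning set.
  P2: blocked at fork node eps ∈ conditioning set.
  P3: blocked at fork node eps ∈ conditioning set.
  P4: blocked at chain node lam ∈ conditioning set.
  P5: blocked at fork node lam ∈ conditioning set.
  P6: blocked at fork node lam ∈ conditioning set.
{eps, lam} contains no descendant of gamma and blocks every backdoor path.
Every element of {eps, lam} is needed (dropping eps leaves P3 open; dropping lam leaves P6 open), so no proper subset is valid.
Among all size-2 subsets of the eligible variables, only {eps, lam} blocks every backdoor path, so it is the unique smallest valid adjustment set.

{eps, lam}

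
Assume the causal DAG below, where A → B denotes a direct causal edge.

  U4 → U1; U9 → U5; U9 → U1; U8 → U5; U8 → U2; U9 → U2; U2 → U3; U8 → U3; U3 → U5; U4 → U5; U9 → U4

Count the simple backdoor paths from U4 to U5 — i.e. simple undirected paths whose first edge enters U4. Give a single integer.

5

A backdoor path from U4 to U5 is any simple undirected path whose first edge points into U4 (i.e. leaves U4 via a parent).
Parents of U4: {U9}.
Enumerating:
  P1: U4 <- U9 -> U2 <- U8 -> U3 -> U5
  P2: U4 <- U9 -> U2 <- U8 -> U5
  P3: U4 <- U9 -> U2 -> U3 <- U8 -> U5
  P4: U4 <- U9 -> U2 -> U3 -> U5
  P5: U4 <- U9 -> U5
That exhausts the simple backdoor paths. Count: 5.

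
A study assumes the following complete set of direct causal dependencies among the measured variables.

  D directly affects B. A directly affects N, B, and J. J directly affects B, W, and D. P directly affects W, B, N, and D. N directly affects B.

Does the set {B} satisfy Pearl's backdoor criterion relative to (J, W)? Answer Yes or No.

Backdoor paths from J to W (paths whose first edge points into J):
  P1: J <- A -> N <- P -> W
  P2: J <- A -> N -> B <- P -> W
  P3: J <- A -> N -> B <- D <- P -> W
  P4: J <- A -> B <- P -> W
  P5: J <- A -> B <- N <- P -> W
  P6: J <- A -> B <- D <- P -> W
Condition 1 (no descendant of J in the set): FAILS — B is a descendant of J.
Condition 2 (every backdoor path blocked by {B}):
  P1: open — collider(s) N are conditioned on (or have a conditioned descendant) and no non-collider on the path is in the set.
  P2: open — collider(s) B are conditioned on (or have a conditioned descendant) and no non-collider on the path is in the set.
  P3: open — collider(s) B are conditioned on (or have a conditioned descendant) and no non-collider on the path is in the set.
  P4: open — collider(s) B are conditioned on (or have a conditioned descendant) and no non-collider on the path is in the set.
  P5: open — collider(s) B are conditioned on (or have a conditioned descendant) and no non-collider on the path is in the set.
  P6: open — collider(s) B are conditioned on (or have a conditioned descendant) and no non-collider on the path is in the set.
{B} does not satisfy the backdoor criterion.

No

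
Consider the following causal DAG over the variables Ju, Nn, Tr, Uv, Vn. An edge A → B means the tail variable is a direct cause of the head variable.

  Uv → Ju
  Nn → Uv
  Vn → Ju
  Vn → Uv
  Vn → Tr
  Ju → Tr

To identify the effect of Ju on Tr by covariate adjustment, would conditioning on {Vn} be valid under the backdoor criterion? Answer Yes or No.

Yes

Backdoor paths from Ju to Tr (paths whose first edge points into Ju):
  P1: Ju <- Vn -> Tr
  P2: Ju <- Uv <- Vn -> Tr
Condition 1 (no descendant of Ju in the set): holds — descendants of Ju are {Tr}; none are in {Vn}.
Condition 2 (every backdoor path blocked by {Vn}):
  P1: blocked at fork node Vn ∈ conditioning set.
  P2: blocked at fork node Vn ∈ conditioning set.
{Vn} satisfies the backdoor criterion.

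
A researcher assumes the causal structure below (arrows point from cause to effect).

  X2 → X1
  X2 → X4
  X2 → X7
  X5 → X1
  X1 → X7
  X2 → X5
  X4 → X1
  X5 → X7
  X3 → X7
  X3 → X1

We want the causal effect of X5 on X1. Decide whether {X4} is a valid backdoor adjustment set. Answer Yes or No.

Backdoor paths from X5 to X1 (paths whose first edge points into X5):
  P1: X5 <- X2 -> X4 -> X1
  P2: X5 <- X2 -> X1
  P3: X5 <- X2 -> X7 <- X3 -> X1
  P4: X5 <- X2 -> X7 <- X1
Condition 1 (no descendant of X5 in the set): holds — descendants of X5 are {X1, X7}; none are in {X4}.
Condition 2 (every backdoor path blocked by {X4}):
  P1: blocked at chain node X4 ∈ conditioning set.
  P2: open — no interior node is in the conditioning set.
  P3: blocked at collider X7 (neither it nor any descendant is in the conditioning set).
  P4: blocked at collider X7 (neither it nor any descendant is in the conditioning set).
{X4} does not satisfy the backdoor criterion.

No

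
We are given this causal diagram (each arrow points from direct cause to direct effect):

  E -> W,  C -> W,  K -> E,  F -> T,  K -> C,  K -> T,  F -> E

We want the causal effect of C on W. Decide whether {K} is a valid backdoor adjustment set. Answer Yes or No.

Backdoor paths from C to W (paths whose first edge points into C):
  P1: C <- K -> T <- F -> E -> W
  P2: C <- K -> E -> W
Condition 1 (no descendant of C in the set): holds — descendants of C are {W}; none are in {K}.
Condition 2 (every backdoor path blocked by {K}):
  P1: blocked at fork node K ∈ conditioning set.
  P2: blocked at fork node K ∈ conditioning set.
{K} satisfies the backdoor criterion.

Yes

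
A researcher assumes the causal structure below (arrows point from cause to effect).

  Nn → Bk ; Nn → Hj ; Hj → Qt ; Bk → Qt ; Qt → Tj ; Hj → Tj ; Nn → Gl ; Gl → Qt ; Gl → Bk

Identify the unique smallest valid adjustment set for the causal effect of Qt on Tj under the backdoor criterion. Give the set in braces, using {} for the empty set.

{Hj}

Variables eligible for adjustment (non-descendants of Qt, excluding Qt and Tj): {Bk, Gl, Hj, Nn}.
Backdoor paths from Qt to Tj:
  P1: Qt <- Gl <- Nn -> Hj -> Tj
  P2: Qt <- Gl -> Bk <- Nn -> Hj -> Tj
  P3: Qt <- Hj -> Tj
  P4: Qt <- Bk <- Nn -> Hj -> Tj
  P5: Qt <- Bk <- Gl <- Nn -> Hj -> Tj
The empty set is not sufficient: P1 (Qt <- Gl <- Nn -> Hj -> Tj) has no collider blocking it and no conditioned non-collider, so it is open.
Try {Hj}:
  P1: blocked at chain node Hj ∈ conditioning set.
  P2: blocked at collider Bk (neither it nor any descendant is in the conditioning set).
  P3: blocked at fork node Hj ∈ conditioning set.
  P4: blocked at chain node Hj ∈ conditioning set.
  P5: blocked at chain node Hj ∈ conditioning set.
{Hj} contains no descendant of Qt and blocks every backdoor path.
No other singleton works — e.g. {Nn} leaves P3 open — so {Hj} is the unique smallest valid adjustment set.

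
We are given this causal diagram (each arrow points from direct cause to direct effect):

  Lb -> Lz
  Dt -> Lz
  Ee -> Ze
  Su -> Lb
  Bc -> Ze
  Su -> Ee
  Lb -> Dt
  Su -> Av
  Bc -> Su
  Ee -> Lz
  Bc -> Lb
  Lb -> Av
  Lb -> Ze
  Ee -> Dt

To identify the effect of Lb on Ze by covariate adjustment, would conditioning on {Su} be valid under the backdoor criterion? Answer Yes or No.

No

Backdoor paths from Lb to Ze (paths whose first edge points into Lb):
  P1: Lb <- Bc -> Su -> Ee -> Ze
  P2: Lb <- Bc -> Ze
  P3: Lb <- Su <- Bc -> Ze
  P4: Lb <- Su -> Ee -> Ze
Condition 1 (no descendant of Lb in the set): holds — descendants of Lb are {Av, Dt, Lz, Ze}; none are in {Su}.
Condition 2 (every backdoor path blocked by {Su}):
  P1: blocked at chain node Su ∈ conditioning set.
  P2: open — no interior node is in the conditioning set.
  P3: blocked at chain node Su ∈ conditioning set.
  P4: blocked at fork node Su ∈ conditioning set.
{Su} does not satisfy the backdoor criterion.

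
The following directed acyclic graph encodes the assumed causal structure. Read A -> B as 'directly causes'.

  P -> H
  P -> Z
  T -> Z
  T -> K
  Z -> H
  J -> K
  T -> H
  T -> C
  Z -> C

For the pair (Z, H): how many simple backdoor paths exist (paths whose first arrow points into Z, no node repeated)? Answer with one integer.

A backdoor path from Z to H is any simple undirected path whose first edge points into Z (i.e. leaves Z via a parent).
Parents of Z: {P, T}.
Enumerating:
  P1: Z <- P -> H
  P2: Z <- T -> H
That exhausts the simple backdoor paths. Count: 2.

2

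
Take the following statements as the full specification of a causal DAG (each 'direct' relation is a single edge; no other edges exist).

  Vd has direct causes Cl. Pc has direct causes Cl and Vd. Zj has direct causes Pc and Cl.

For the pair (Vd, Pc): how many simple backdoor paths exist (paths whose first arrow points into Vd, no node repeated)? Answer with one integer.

A backdoor path from Vd to Pc is any simple undirected path whose first edge points into Vd (i.e. leaves Vd via a parent).
Parents of Vd: {Cl}.
Enumerating:
  P1: Vd <- Cl -> Pc
  P2: Vd <- Cl -> Zj <- Pc
That exhausts the simple backdoor paths. Count: 2.

2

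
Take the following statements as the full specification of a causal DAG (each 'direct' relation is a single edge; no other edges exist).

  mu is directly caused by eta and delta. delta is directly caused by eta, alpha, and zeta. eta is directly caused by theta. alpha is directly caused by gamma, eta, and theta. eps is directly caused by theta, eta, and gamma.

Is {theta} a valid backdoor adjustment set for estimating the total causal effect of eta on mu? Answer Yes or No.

Yes

Backdoor paths from eta to mu (paths whose first edge points into eta):
  P1: eta <- theta -> alpha -> delta -> mu
  P2: eta <- theta -> eps <- gamma -> alpha -> delta -> mu
Condition 1 (no descendant of eta in the set): holds — descendants of eta are {alpha, delta, eps, mu}; none are in {theta}.
Condition 2 (every backdoor path blocked by {theta}):
  P1: blocked at fork node theta ∈ conditioning set.
  P2: blocked at fork node theta ∈ conditioning set.
{theta} satisfies the backdoor criterion.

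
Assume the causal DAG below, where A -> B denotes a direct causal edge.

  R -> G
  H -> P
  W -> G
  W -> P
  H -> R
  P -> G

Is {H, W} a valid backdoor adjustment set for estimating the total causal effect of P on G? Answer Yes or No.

Yes

Backdoor paths from P to G (paths whose first edge points into P):
  P1: P <- H -> R -> G
  P2: P <- W -> G
Condition 1 (no descendant of P in the set): holds — descendants of P are {G}; none are in {H, W}.
Condition 2 (every backdoor path blocked by {H, W}):
  P1: blocked at fork node H ∈ conditioning set.
  P2: blocked at fork node W ∈ conditioning set.
{H, W} satisfies the backdoor criterion.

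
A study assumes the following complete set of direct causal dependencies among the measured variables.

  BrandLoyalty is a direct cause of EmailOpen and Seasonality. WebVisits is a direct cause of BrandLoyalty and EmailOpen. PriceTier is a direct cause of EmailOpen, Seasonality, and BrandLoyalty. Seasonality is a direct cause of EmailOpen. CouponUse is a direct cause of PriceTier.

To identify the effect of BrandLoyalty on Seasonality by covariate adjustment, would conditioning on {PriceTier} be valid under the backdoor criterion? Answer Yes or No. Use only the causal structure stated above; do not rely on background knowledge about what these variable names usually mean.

Yes

Backdoor paths from BrandLoyalty to Seasonality (paths whose first edge points into BrandLoyalty):
  P1: BrandLoyalty <- PriceTier -> Seasonality
  P2: BrandLoyalty <- PriceTier -> EmailOpen <- Seasonality
  P3: BrandLoyalty <- WebVisits -> EmailOpen <- PriceTier -> Seasonality
  P4: BrandLoyalty <- WebVisits -> EmailOpen <- Seasonality
Condition 1 (no descendant of BrandLoyalty in the set): holds — descendants of BrandLoyalty are {EmailOpen, Seasonality}; none are in {PriceTier}.
Condition 2 (every backdoor path blocked by {PriceTier}):
  P1: blocked at fork node PriceTier ∈ conditioning set.
  P2: blocked at fork node PriceTier ∈ conditioning set.
  P3: blocked at collider EmailOpen (neither it nor any descendant is in the conditioning set).
  P4: blocked at collider EmailOpen (neither it nor any descendant is in the conditioning set).
{PriceTier} satisfies the backdoor criterion.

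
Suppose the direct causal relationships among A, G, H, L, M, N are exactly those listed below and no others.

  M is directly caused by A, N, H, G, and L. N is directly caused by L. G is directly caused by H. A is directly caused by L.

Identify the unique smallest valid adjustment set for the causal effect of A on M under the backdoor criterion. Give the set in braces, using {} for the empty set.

{L}

Variables eligible for adjustment (non-descendants of A, excluding A and M): {G, H, L, N}.
Backdoor paths from A to M:
  P1: A <- L -> N -> M
  P2: A <- L -> M
The empty set is not sufficient: P1 (A <- L -> N -> M) has no collider blocking it and no conditioned non-collider, so it is open.
Try {L}:
  P1: blocked at fork node L ∈ conditioning set.
  P2: blocked at fork node L ∈ conditioning set.
{L} contains no descendant of A and blocks every backdoor path.
No other singleton works — e.g. {N} leaves P2 open — so {L} is the unique smallest valid adjustment set.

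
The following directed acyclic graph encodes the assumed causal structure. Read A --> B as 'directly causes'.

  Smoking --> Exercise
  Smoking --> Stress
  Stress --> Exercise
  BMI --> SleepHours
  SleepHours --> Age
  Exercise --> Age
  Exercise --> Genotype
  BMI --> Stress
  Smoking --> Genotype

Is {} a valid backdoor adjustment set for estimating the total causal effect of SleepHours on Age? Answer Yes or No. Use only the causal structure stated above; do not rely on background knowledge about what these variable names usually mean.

Backdoor paths from SleepHours to Age (paths whose first edge points into SleepHours):
  P1: SleepHours <- BMI -> Stress <- Smoking -> Exercise -> Age
  P2: SleepHours <- BMI -> Stress <- Smoking -> Genotype <- Exercise -> Age
  P3: SleepHours <- BMI -> Stress -> Exercise -> Age
Condition 1 (no descendant of SleepHours in the set): holds — descendants of SleepHours are {Age}; none are in {}.
Condition 2 (every backdoor path blocked by {}):
  P1: blocked at collider Stress (neither it nor any descendant is in the conditioning set).
  P2: blocked at collider Stress (neither it nor any descendant is in the conditioning set).
  P3: open — no interior node is in the conditioning set.
{} does not satisfy the backdoor criterion.

No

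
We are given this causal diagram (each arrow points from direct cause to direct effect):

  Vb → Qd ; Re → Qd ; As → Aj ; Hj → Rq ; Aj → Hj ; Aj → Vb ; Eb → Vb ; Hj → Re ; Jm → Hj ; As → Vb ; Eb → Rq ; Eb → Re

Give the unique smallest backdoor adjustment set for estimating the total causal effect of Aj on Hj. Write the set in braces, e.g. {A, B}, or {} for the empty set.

{}

Variables eligible for adjustment (non-descendants of Aj, excluding Aj and Hj): {As, Eb, Jm}.
Backdoor paths from Aj to Hj:
  P1: Aj <- As -> Vb <- Eb -> Rq <- Hj
  P2: Aj <- As -> Vb <- Eb -> Re <- Hj
  P3: Aj <- As -> Vb -> Qd <- Re <- Eb -> Rq <- Hj
  P4: Aj <- As -> Vb -> Qd <- Re <- Hj
Each backdoor path contains an unconditioned collider, so every path is already blocked with the empty conditioning set:
  P1: blocked at collider Vb (neither it nor any descendant is in the conditioning set).
  P2: blocked at collider Vb (neither it nor any descendant is in the conditioning set).
  P3: blocked at collider Qd (neither it nor any descendant is in the conditioning set).
  P4: blocked at collider Qd (neither it nor any descendant is in the conditioning set).
The empty set is therefore the unique smallest valid set.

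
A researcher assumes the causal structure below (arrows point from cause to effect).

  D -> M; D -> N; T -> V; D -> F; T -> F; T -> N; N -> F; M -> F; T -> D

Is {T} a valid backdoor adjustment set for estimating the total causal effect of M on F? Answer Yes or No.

No

Backdoor paths from M to F (paths whose first edge points into M):
  P1: M <- D <- T -> N -> F
  P2: M <- D <- T -> F
  P3: M <- D -> N <- T -> F
  P4: M <- D -> N -> F
  P5: M <- D -> F
Condition 1 (no descendant of M in the set): holds — descendants of M are {F}; none are in {T}.
Condition 2 (every backdoor path blocked by {T}):
  P1: blocked at fork node T ∈ conditioning set.
  P2: blocked at fork node T ∈ conditioning set.
  P3: blocked at collider N (neither it nor any descendant is in the conditioning set).
  P4: open — no interior node is in the conditioning set.
  P5: open — no interior node is in the conditioning set.
{T} does not satisfy the backdoor criterion.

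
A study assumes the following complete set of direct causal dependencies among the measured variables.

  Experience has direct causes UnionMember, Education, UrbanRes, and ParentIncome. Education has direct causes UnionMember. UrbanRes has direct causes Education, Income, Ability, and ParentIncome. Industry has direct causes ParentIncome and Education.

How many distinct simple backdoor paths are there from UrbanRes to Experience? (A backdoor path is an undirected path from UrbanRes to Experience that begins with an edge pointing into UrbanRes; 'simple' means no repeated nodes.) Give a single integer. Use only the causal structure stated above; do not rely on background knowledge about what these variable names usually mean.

A backdoor path from UrbanRes to Experience is any simple undirected path whose first edge points into UrbanRes (i.e. leaves UrbanRes via a parent).
Parents of UrbanRes: {Ability, Education, Income, ParentIncome}.
Enumerating:
  P1: UrbanRes <- ParentIncome -> Industry <- Education <- UnionMember -> Experience
  P2: UrbanRes <- ParentIncome -> Industry <- Education -> Experience
  P3: UrbanRes <- ParentIncome -> Experience
  P4: UrbanRes <- Education <- UnionMember -> Experience
  P5: UrbanRes <- Education -> Industry <- ParentIncome -> Experience
  P6: UrbanRes <- Education -> Experience
That exhausts the simple backdoor paths. Count: 6.

6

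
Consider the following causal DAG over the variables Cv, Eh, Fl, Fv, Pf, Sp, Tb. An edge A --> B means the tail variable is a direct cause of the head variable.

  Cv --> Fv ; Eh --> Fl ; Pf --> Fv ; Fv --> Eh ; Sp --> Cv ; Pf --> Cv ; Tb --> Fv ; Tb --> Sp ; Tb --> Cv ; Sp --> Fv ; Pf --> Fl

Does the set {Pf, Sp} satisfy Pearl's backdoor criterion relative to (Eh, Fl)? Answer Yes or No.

Backdoor paths from Eh to Fl (paths whose first edge points into Eh):
  P1: Eh <- Fv <- Tb -> Sp -> Cv <- Pf -> Fl
  P2: Eh <- Fv <- Tb -> Cv <- Pf -> Fl
  P3: Eh <- Fv <- Pf -> Fl
  P4: Eh <- Fv <- Sp <- Tb -> Cv <- Pf -> Fl
  P5: Eh <- Fv <- Sp -> Cv <- Pf -> Fl
  P6: Eh <- Fv <- Cv <- Pf -> Fl
Condition 1 (no descendant of Eh in the set): holds — descendants of Eh are {Fl}; none are in {Pf, Sp}.
Condition 2 (every backdoor path blocked by {Pf, Sp}):
  P1: blocked at chain node Sp ∈ conditioning set.
  P2: blocked at collider Cv (neither it nor any descendant is in the conditioning set).
  P3: blocked at fork node Pf ∈ conditioning set.
  P4: blocked at chain node Sp ∈ conditioning set.
  P5: blocked at fork node Sp ∈ conditioning set.
  P6: blocked at fork node Pf ∈ conditioning set.
{Pf, Sp} satisfies the backdoor criterion.

Yes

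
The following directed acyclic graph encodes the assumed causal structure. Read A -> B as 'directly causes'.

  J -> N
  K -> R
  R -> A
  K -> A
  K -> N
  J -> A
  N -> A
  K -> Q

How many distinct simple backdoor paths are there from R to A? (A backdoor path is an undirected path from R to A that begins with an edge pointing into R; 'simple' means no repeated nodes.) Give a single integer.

A backdoor path from R to A is any simple undirected path whose first edge points into R (i.e. leaves R via a parent).
Parents of R: {K}.
Enumerating:
  P1: R <- K -> N <- J -> A
  P2: R <- K -> N -> A
  P3: R <- K -> A
That exhausts the simple backdoor paths. Count: 3.

3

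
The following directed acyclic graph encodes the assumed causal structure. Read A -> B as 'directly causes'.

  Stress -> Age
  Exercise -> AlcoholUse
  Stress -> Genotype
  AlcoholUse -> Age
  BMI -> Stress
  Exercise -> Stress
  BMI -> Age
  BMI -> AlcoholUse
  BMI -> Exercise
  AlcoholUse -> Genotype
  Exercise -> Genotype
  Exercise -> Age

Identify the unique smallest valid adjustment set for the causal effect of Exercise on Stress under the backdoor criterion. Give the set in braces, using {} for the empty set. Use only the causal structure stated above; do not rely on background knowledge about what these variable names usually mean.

{BMI}

Variables eligible for adjustment (non-descendants of Exercise, excluding Exercise and Stress): {BMI}.
Backdoor paths from Exercise to Stress:
  P1: Exercise <- BMI -> Stress
  P2: Exercise <- BMI -> AlcoholUse -> Age <- Stress
  P3: Exercise <- BMI -> AlcoholUse -> Genotype <- Stress
  P4: Exercise <- BMI -> Age <- Stress
  P5: Exercise <- BMI -> Age <- AlcoholUse -> Genotype <- Stress
The empty set is not sufficient: P1 (Exercise <- BMI -> Stress) has no collider blocking it and no conditioned non-collider, so it is open.
Try {BMI}:
  P1: blocked at fork node BMI ∈ conditioning set.
  P2: blocked at fork node BMI ∈ conditioning set.
  P3: blocked at fork node BMI ∈ conditioning set.
  P4: blocked at fork node BMI ∈ conditioning set.
  P5: blocked at fork node BMI ∈ conditioning set.
{BMI} contains no descendant of Exercise and blocks every backdoor path.
{BMI} is the unique smallest valid adjustment set.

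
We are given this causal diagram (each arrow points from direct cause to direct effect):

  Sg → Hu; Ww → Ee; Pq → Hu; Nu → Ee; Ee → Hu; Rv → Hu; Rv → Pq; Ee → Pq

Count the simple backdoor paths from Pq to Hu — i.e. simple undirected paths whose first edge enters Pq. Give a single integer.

2

A backdoor path from Pq to Hu is any simple undirected path whose first edge points into Pq (i.e. leaves Pq via a parent).
Parents of Pq: {Ee, Rv}.
Enumerating:
  P1: Pq <- Ee -> Hu
  P2: Pq <- Rv -> Hu
That exhausts the simple backdoor paths. Count: 2.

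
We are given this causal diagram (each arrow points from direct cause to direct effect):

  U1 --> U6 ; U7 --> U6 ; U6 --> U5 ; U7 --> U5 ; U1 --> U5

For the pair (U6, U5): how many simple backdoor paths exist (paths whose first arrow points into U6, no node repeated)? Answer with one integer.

2

A backdoor path from U6 to U5 is any simple undirected path whose first edge points into U6 (i.e. leaves U6 via a parent).
Parents of U6: {U1, U7}.
Enumerating:
  P1: U6 <- U1 -> U5
  P2: U6 <- U7 -> U5
That exhausts the simple backdoor paths. Count: 2.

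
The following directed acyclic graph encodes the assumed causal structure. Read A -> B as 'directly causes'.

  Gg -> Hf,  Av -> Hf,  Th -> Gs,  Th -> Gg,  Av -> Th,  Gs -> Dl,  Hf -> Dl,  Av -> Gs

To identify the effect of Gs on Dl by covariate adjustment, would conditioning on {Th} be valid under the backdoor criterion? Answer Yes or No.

No

Backdoor paths from Gs to Dl (paths whose first edge points into Gs):
  P1: Gs <- Av -> Th -> Gg -> Hf -> Dl
  P2: Gs <- Av -> Hf -> Dl
  P3: Gs <- Th <- Av -> Hf -> Dl
  P4: Gs <- Th -> Gg -> Hf -> Dl
Condition 1 (no descendant of Gs in the set): holds — descendants of Gs are {Dl}; none are in {Th}.
Condition 2 (every backdoor path blocked by {Th}):
  P1: blocked at chain node Th ∈ conditioning set.
  P2: open — no interior node is in the conditioning set.
  P3: blocked at chain node Th ∈ conditioning set.
  P4: blocked at fork node Th ∈ conditioning set.
{Th} does not satisfy the backdoor criterion.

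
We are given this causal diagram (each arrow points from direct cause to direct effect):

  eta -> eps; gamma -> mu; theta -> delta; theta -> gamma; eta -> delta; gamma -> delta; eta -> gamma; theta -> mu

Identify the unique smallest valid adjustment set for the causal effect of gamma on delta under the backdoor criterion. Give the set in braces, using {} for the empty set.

{eta, theta}

Variables eligible for adjustment (non-descendants of gamma, excluding gamma and delta): {eps, eta, theta}.
Backdoor paths from gamma to delta:
  P1: gamma <- eta -> delta
  P2: gamma <- theta -> delta
The empty set is not sufficient: P1 (gamma <- eta -> delta) has no collider blocking it and no conditioned non-collider, so it is open.
Try {eta, theta}:
  P1: blocked at fork node eta ∈ conditioning set.
  P2: blocked at fork node theta ∈ conditioning set.
{eta, theta} contains no descendant of gamma and blocks every backdoor path.
Every element of {eta, theta} is needed (dropping eta leaves P1 open; dropping theta leaves P2 open), so no proper subset is valid.
Among all size-2 subsets of the eligible variables, only {eta, theta} blocks every backdoor path, so it is the unique smallest valid adjustment set.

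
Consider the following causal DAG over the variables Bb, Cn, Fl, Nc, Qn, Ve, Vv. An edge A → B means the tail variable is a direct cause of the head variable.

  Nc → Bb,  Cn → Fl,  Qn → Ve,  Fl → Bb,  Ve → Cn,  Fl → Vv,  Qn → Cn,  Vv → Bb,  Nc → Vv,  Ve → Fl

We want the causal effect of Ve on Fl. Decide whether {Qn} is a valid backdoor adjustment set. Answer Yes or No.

Yes

Backdoor paths from Ve to Fl (paths whose first edge points into Ve):
  P1: Ve <- Qn -> Cn -> Fl
Condition 1 (no descendant of Ve in the set): holds — descendants of Ve are {Bb, Cn, Fl, Vv}; none are in {Qn}.
Condition 2 (every backdoor path blocked by {Qn}):
  P1: blocked at fork node Qn ∈ conditioning set.
{Qn} satisfies the backdoor criterion.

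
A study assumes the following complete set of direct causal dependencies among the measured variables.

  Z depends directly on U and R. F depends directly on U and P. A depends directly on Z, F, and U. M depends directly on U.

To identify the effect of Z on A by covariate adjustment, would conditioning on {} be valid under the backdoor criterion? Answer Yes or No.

Backdoor paths from Z to A (paths whose first edge points into Z):
  P1: Z <- U -> F -> A
  P2: Z <- U -> A
Condition 1 (no descendant of Z in the set): holds — descendants of Z are {A}; none are in {}.
Condition 2 (every backdoor path blocked by {}):
  P1: open — no interior node is in the conditioning set.
  P2: open — no interior node is in the conditioning set.
{} does not satisfy the backdoor criterion.

No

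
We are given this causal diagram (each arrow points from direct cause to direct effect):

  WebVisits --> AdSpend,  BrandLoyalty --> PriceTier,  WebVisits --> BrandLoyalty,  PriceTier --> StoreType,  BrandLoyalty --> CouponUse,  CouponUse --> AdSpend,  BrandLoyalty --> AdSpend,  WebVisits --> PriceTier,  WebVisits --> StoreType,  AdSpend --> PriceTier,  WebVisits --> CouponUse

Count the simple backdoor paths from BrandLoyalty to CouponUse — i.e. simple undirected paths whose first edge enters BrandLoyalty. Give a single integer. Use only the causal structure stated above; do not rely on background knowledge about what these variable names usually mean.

A backdoor path from BrandLoyalty to CouponUse is any simple undirected path whose first edge points into BrandLoyalty (i.e. leaves BrandLoyalty via a parent).
Parents of BrandLoyalty: {WebVisits}.
Enumerating:
  P1: BrandLoyalty <- WebVisits -> CouponUse
  P2: BrandLoyalty <- WebVisits -> AdSpend <- CouponUse
  P3: BrandLoyalty <- WebVisits -> PriceTier <- AdSpend <- CouponUse
  P4: BrandLoyalty <- WebVisits -> StoreType <- PriceTier <- AdSpend <- CouponUse
That exhausts the simple backdoor paths. Count: 4.

4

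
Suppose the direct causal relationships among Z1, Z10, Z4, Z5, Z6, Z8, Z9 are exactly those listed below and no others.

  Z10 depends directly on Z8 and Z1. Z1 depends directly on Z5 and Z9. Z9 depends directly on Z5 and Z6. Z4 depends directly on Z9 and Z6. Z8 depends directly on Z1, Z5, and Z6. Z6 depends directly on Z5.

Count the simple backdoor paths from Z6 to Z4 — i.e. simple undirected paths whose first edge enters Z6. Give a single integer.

4

A backdoor path from Z6 to Z4 is any simple undirected path whose first edge points into Z6 (i.e. leaves Z6 via a parent).
Parents of Z6: {Z5}.
Enumerating:
  P1: Z6 <- Z5 -> Z9 -> Z4
  P2: Z6 <- Z5 -> Z1 <- Z9 -> Z4
  P3: Z6 <- Z5 -> Z8 <- Z1 <- Z9 -> Z4
  P4: Z6 <- Z5 -> Z8 -> Z10 <- Z1 <- Z9 -> Z4
That exhausts the simple backdoor paths. Count: 4.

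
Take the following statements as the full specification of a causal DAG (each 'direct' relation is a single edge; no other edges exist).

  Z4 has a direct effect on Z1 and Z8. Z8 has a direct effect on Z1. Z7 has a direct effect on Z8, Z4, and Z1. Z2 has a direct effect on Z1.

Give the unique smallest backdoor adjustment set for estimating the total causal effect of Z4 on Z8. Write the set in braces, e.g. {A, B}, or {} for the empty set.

Variables eligible for adjustment (non-descendants of Z4, excluding Z4 and Z8): {Z2, Z7}.
Backdoor paths from Z4 to Z8:
  P1: Z4 <- Z7 -> Z8
  P2: Z4 <- Z7 -> Z1 <- Z8
The empty set is not sufficient: P1 (Z4 <- Z7 -> Z8) has no collider blocking it and no conditioned non-collider, so it is open.
Try {Z7}:
  P1: blocked at fork node Z7 ∈ conditioning set.
  P2: blocked at fork node Z7 ∈ conditioning set.
{Z7} contains no descendant of Z4 and blocks every backdoor path.
No other singleton works — e.g. {Z2} leaves P1 open — so {Z7} is the unique smallest valid adjustment set.

{Z7}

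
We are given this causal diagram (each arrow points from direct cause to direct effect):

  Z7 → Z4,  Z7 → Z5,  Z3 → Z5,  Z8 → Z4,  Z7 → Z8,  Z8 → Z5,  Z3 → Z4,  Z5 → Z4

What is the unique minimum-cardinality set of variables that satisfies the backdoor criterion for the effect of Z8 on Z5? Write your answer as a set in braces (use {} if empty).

Variables eligible for adjustment (non-descendants of Z8, excluding Z8 and Z5): {Z3, Z7}.
Backdoor paths from Z8 to Z5:
  P1: Z8 <- Z7 -> Z5
  P2: Z8 <- Z7 -> Z4 <- Z3 -> Z5
  P3: Z8 <- Z7 -> Z4 <- Z5
The empty set is not sufficient: P1 (Z8 <- Z7 -> Z5) has no collider blocking it and no conditioned non-collider, so it is open.
Try {Z7}:
  P1: blocked at fork node Z7 ∈ conditioning set.
  P2: blocked at fork node Z7 ∈ conditioning set.
  P3: blocked at fork node Z7 ∈ conditioning set.
{Z7} contains no descendant of Z8 and blocks every backdoor path.
No other singleton works — e.g. {Z3} leaves P1 open — so {Z7} is the unique smallest valid adjustment set.

{Z7}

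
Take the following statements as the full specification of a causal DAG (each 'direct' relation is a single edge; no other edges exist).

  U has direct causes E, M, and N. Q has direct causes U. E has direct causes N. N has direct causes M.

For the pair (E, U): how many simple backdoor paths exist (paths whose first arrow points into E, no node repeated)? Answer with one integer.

2

A backdoor path from E to U is any simple undirected path whose first edge points into E (i.e. leaves E via a parent).
Parents of E: {N}.
Enumerating:
  P1: E <- N <- M -> U
  P2: E <- N -> U
That exhausts the simple backdoor paths. Count: 2.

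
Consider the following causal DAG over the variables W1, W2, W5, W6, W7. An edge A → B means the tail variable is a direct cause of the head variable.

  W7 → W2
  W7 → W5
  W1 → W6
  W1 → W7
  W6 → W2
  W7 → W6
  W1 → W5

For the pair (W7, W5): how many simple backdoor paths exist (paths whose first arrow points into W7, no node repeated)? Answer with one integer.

1

A backdoor path from W7 to W5 is any simple undirected path whose first edge points into W7 (i.e. leaves W7 via a parent).
Parents of W7: {W1}.
Enumerating:
  P1: W7 <- W1 -> W5
That exhausts the simple backdoor paths. Count: 1.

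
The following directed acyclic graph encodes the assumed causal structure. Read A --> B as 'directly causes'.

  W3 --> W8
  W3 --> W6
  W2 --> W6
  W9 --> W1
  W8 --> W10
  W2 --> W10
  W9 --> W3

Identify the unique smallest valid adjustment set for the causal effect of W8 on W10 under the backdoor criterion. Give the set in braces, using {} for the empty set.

{}

Variables eligible for adjustment (non-descendants of W8, excluding W8 and W10): {W1, W2, W3, W6, W9}.
Backdoor paths from W8 to W10:
  P1: W8 <- W3 -> W6 <- W2 -> W10
Each backdoor path contains an unconditioned collider, so every path is already blocked with the empty conditioning set:
  P1: blocked at collider W6 (neither it nor any descendant is in the conditioning set).
The empty set is therefore the unique smallest valid set.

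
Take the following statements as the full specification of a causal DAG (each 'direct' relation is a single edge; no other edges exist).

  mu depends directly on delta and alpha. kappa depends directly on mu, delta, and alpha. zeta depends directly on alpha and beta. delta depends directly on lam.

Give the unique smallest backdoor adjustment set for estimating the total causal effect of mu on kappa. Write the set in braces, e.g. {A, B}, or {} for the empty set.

{alpha, delta}

Variables eligible for adjustment (non-descendants of mu, excluding mu and kappa): {alpha, beta, delta, lam, zeta}.
Backdoor paths from mu to kappa:
  P1: mu <- alpha -> kappa
  P2: mu <- delta -> kappa
The empty set is not sufficient: P1 (mu <- alpha -> kappa) has no collider blocking it and no conditioned non-collider, so it is open.
Try {alpha, delta}:
  P1: blocked at fork node alpha ∈ conditioning set.
  P2: blocked at fork node delta ∈ conditioning set.
{alpha, delta} contains no descendant of mu and blocks every backdoor path.
Every element of {alpha, delta} is needed (dropping alpha leaves P1 open; dropping delta leaves P2 open), so no proper subset is valid.
Among all size-2 subsets of the eligible variables, only {alpha, delta} blocks every backdoor path, so it is the unique smallest valid adjustment set.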